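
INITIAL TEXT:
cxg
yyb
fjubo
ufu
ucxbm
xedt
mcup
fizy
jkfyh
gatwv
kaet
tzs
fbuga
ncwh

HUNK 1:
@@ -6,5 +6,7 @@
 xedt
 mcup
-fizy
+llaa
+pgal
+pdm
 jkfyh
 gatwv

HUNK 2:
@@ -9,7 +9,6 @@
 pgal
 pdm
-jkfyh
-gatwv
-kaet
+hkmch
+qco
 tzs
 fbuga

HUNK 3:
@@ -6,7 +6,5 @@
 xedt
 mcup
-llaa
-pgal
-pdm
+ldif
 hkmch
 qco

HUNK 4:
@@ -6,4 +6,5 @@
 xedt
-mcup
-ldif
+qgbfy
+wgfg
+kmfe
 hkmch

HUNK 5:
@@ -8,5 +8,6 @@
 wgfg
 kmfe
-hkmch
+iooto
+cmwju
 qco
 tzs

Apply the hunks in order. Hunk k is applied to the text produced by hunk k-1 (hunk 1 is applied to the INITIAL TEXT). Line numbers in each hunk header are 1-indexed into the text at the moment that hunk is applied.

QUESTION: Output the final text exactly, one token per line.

Answer: cxg
yyb
fjubo
ufu
ucxbm
xedt
qgbfy
wgfg
kmfe
iooto
cmwju
qco
tzs
fbuga
ncwh

Derivation:
Hunk 1: at line 6 remove [fizy] add [llaa,pgal,pdm] -> 16 lines: cxg yyb fjubo ufu ucxbm xedt mcup llaa pgal pdm jkfyh gatwv kaet tzs fbuga ncwh
Hunk 2: at line 9 remove [jkfyh,gatwv,kaet] add [hkmch,qco] -> 15 lines: cxg yyb fjubo ufu ucxbm xedt mcup llaa pgal pdm hkmch qco tzs fbuga ncwh
Hunk 3: at line 6 remove [llaa,pgal,pdm] add [ldif] -> 13 lines: cxg yyb fjubo ufu ucxbm xedt mcup ldif hkmch qco tzs fbuga ncwh
Hunk 4: at line 6 remove [mcup,ldif] add [qgbfy,wgfg,kmfe] -> 14 lines: cxg yyb fjubo ufu ucxbm xedt qgbfy wgfg kmfe hkmch qco tzs fbuga ncwh
Hunk 5: at line 8 remove [hkmch] add [iooto,cmwju] -> 15 lines: cxg yyb fjubo ufu ucxbm xedt qgbfy wgfg kmfe iooto cmwju qco tzs fbuga ncwh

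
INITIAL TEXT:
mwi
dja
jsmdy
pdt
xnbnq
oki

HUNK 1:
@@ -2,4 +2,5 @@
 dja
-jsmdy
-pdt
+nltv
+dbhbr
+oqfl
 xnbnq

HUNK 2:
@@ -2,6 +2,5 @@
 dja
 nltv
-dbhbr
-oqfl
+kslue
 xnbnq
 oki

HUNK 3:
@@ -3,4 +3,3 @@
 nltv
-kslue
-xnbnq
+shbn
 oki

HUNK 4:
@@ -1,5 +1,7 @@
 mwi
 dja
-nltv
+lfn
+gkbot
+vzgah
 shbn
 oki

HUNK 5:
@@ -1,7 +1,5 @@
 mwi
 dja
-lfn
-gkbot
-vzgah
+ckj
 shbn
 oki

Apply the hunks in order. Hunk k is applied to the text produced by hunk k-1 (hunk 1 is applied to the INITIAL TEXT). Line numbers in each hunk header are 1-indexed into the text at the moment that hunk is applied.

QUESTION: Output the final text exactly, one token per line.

Hunk 1: at line 2 remove [jsmdy,pdt] add [nltv,dbhbr,oqfl] -> 7 lines: mwi dja nltv dbhbr oqfl xnbnq oki
Hunk 2: at line 2 remove [dbhbr,oqfl] add [kslue] -> 6 lines: mwi dja nltv kslue xnbnq oki
Hunk 3: at line 3 remove [kslue,xnbnq] add [shbn] -> 5 lines: mwi dja nltv shbn oki
Hunk 4: at line 1 remove [nltv] add [lfn,gkbot,vzgah] -> 7 lines: mwi dja lfn gkbot vzgah shbn oki
Hunk 5: at line 1 remove [lfn,gkbot,vzgah] add [ckj] -> 5 lines: mwi dja ckj shbn oki

Answer: mwi
dja
ckj
shbn
oki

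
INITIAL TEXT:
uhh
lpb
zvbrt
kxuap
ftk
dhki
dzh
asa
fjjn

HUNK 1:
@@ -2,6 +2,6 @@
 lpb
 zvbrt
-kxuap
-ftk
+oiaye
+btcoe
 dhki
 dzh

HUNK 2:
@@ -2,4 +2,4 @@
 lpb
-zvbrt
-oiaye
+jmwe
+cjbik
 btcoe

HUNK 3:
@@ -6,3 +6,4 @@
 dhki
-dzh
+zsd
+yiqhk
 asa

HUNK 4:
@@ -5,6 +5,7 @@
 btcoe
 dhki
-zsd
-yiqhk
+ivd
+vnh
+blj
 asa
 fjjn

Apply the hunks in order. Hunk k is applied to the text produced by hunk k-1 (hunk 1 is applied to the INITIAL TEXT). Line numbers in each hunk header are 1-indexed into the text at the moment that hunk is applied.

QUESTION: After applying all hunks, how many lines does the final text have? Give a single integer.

Hunk 1: at line 2 remove [kxuap,ftk] add [oiaye,btcoe] -> 9 lines: uhh lpb zvbrt oiaye btcoe dhki dzh asa fjjn
Hunk 2: at line 2 remove [zvbrt,oiaye] add [jmwe,cjbik] -> 9 lines: uhh lpb jmwe cjbik btcoe dhki dzh asa fjjn
Hunk 3: at line 6 remove [dzh] add [zsd,yiqhk] -> 10 lines: uhh lpb jmwe cjbik btcoe dhki zsd yiqhk asa fjjn
Hunk 4: at line 5 remove [zsd,yiqhk] add [ivd,vnh,blj] -> 11 lines: uhh lpb jmwe cjbik btcoe dhki ivd vnh blj asa fjjn
Final line count: 11

Answer: 11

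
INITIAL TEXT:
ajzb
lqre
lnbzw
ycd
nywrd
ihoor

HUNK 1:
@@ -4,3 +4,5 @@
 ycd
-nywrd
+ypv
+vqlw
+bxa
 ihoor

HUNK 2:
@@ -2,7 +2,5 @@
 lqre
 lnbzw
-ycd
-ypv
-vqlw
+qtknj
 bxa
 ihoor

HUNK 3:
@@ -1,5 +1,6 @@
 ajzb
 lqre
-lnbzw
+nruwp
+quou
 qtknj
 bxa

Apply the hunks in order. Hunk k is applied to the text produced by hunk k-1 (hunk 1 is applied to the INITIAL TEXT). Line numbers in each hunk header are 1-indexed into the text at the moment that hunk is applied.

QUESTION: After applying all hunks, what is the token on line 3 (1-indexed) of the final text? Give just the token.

Answer: nruwp

Derivation:
Hunk 1: at line 4 remove [nywrd] add [ypv,vqlw,bxa] -> 8 lines: ajzb lqre lnbzw ycd ypv vqlw bxa ihoor
Hunk 2: at line 2 remove [ycd,ypv,vqlw] add [qtknj] -> 6 lines: ajzb lqre lnbzw qtknj bxa ihoor
Hunk 3: at line 1 remove [lnbzw] add [nruwp,quou] -> 7 lines: ajzb lqre nruwp quou qtknj bxa ihoor
Final line 3: nruwp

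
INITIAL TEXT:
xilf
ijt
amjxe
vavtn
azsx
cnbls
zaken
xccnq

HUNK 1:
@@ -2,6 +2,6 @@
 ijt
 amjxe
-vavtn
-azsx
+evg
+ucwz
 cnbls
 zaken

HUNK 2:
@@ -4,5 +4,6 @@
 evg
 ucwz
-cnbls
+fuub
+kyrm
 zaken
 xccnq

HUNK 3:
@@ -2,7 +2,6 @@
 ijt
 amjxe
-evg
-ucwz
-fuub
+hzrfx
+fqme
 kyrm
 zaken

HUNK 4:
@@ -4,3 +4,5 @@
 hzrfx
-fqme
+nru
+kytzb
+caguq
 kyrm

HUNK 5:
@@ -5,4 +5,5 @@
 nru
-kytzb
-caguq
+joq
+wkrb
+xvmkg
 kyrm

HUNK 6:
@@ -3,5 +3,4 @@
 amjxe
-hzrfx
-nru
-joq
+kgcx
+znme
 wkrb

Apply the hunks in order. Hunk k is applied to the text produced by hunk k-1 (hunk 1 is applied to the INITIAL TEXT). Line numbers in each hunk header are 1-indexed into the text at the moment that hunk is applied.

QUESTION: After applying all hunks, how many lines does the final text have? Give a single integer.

Hunk 1: at line 2 remove [vavtn,azsx] add [evg,ucwz] -> 8 lines: xilf ijt amjxe evg ucwz cnbls zaken xccnq
Hunk 2: at line 4 remove [cnbls] add [fuub,kyrm] -> 9 lines: xilf ijt amjxe evg ucwz fuub kyrm zaken xccnq
Hunk 3: at line 2 remove [evg,ucwz,fuub] add [hzrfx,fqme] -> 8 lines: xilf ijt amjxe hzrfx fqme kyrm zaken xccnq
Hunk 4: at line 4 remove [fqme] add [nru,kytzb,caguq] -> 10 lines: xilf ijt amjxe hzrfx nru kytzb caguq kyrm zaken xccnq
Hunk 5: at line 5 remove [kytzb,caguq] add [joq,wkrb,xvmkg] -> 11 lines: xilf ijt amjxe hzrfx nru joq wkrb xvmkg kyrm zaken xccnq
Hunk 6: at line 3 remove [hzrfx,nru,joq] add [kgcx,znme] -> 10 lines: xilf ijt amjxe kgcx znme wkrb xvmkg kyrm zaken xccnq
Final line count: 10

Answer: 10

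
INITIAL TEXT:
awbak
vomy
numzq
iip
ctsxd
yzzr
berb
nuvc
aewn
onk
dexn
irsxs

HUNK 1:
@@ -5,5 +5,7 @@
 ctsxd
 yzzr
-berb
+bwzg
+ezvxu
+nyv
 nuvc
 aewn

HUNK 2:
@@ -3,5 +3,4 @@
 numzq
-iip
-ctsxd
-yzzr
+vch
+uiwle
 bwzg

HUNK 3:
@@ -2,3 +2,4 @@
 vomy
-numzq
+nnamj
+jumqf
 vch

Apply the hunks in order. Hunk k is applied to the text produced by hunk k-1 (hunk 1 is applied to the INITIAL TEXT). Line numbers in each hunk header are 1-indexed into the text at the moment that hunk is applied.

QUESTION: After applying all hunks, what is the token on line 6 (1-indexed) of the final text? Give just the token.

Hunk 1: at line 5 remove [berb] add [bwzg,ezvxu,nyv] -> 14 lines: awbak vomy numzq iip ctsxd yzzr bwzg ezvxu nyv nuvc aewn onk dexn irsxs
Hunk 2: at line 3 remove [iip,ctsxd,yzzr] add [vch,uiwle] -> 13 lines: awbak vomy numzq vch uiwle bwzg ezvxu nyv nuvc aewn onk dexn irsxs
Hunk 3: at line 2 remove [numzq] add [nnamj,jumqf] -> 14 lines: awbak vomy nnamj jumqf vch uiwle bwzg ezvxu nyv nuvc aewn onk dexn irsxs
Final line 6: uiwle

Answer: uiwle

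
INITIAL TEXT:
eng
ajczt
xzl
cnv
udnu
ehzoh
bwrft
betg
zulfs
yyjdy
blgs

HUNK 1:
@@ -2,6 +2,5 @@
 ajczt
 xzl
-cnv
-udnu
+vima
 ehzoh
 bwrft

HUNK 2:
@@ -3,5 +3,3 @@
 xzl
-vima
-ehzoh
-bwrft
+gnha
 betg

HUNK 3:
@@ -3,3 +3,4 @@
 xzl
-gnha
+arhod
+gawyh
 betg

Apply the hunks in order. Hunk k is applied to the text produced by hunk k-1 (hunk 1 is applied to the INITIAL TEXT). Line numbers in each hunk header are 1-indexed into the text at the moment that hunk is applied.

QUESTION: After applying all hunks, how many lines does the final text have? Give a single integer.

Answer: 9

Derivation:
Hunk 1: at line 2 remove [cnv,udnu] add [vima] -> 10 lines: eng ajczt xzl vima ehzoh bwrft betg zulfs yyjdy blgs
Hunk 2: at line 3 remove [vima,ehzoh,bwrft] add [gnha] -> 8 lines: eng ajczt xzl gnha betg zulfs yyjdy blgs
Hunk 3: at line 3 remove [gnha] add [arhod,gawyh] -> 9 lines: eng ajczt xzl arhod gawyh betg zulfs yyjdy blgs
Final line count: 9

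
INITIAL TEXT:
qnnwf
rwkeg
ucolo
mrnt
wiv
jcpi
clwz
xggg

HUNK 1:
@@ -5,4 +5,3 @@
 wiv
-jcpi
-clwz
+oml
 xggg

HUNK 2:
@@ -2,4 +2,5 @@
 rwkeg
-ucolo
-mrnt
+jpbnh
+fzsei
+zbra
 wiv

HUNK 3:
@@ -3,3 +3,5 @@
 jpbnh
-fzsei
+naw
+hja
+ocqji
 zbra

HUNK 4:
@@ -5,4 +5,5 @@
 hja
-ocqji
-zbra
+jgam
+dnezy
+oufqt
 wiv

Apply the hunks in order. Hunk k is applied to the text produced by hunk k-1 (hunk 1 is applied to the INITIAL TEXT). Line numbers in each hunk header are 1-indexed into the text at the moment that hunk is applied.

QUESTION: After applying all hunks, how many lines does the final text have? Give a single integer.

Hunk 1: at line 5 remove [jcpi,clwz] add [oml] -> 7 lines: qnnwf rwkeg ucolo mrnt wiv oml xggg
Hunk 2: at line 2 remove [ucolo,mrnt] add [jpbnh,fzsei,zbra] -> 8 lines: qnnwf rwkeg jpbnh fzsei zbra wiv oml xggg
Hunk 3: at line 3 remove [fzsei] add [naw,hja,ocqji] -> 10 lines: qnnwf rwkeg jpbnh naw hja ocqji zbra wiv oml xggg
Hunk 4: at line 5 remove [ocqji,zbra] add [jgam,dnezy,oufqt] -> 11 lines: qnnwf rwkeg jpbnh naw hja jgam dnezy oufqt wiv oml xggg
Final line count: 11

Answer: 11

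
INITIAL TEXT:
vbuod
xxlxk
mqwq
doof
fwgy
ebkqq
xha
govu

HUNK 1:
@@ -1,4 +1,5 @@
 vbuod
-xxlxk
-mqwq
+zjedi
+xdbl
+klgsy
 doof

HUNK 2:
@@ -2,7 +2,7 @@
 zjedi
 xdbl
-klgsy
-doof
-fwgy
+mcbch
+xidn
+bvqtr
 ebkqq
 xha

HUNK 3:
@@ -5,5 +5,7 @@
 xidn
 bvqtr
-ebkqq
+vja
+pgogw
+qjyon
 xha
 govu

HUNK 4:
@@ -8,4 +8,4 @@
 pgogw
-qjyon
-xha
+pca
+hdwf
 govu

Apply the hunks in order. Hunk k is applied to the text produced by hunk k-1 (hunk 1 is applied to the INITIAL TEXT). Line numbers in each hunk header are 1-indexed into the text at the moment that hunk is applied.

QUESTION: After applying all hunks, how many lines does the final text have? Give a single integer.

Hunk 1: at line 1 remove [xxlxk,mqwq] add [zjedi,xdbl,klgsy] -> 9 lines: vbuod zjedi xdbl klgsy doof fwgy ebkqq xha govu
Hunk 2: at line 2 remove [klgsy,doof,fwgy] add [mcbch,xidn,bvqtr] -> 9 lines: vbuod zjedi xdbl mcbch xidn bvqtr ebkqq xha govu
Hunk 3: at line 5 remove [ebkqq] add [vja,pgogw,qjyon] -> 11 lines: vbuod zjedi xdbl mcbch xidn bvqtr vja pgogw qjyon xha govu
Hunk 4: at line 8 remove [qjyon,xha] add [pca,hdwf] -> 11 lines: vbuod zjedi xdbl mcbch xidn bvqtr vja pgogw pca hdwf govu
Final line count: 11

Answer: 11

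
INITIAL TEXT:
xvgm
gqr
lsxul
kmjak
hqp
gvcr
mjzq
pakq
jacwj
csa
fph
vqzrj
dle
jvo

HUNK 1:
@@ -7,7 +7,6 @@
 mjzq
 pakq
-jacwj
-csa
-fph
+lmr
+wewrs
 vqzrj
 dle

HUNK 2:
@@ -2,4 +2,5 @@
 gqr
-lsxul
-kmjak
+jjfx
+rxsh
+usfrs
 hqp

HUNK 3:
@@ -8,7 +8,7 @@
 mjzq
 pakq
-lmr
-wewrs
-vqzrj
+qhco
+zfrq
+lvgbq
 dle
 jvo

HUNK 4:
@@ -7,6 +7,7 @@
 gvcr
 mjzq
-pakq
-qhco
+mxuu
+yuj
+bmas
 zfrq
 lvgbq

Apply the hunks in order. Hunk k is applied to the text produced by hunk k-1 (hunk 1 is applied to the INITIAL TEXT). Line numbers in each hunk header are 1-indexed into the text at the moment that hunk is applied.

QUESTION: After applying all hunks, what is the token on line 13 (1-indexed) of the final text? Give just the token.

Answer: lvgbq

Derivation:
Hunk 1: at line 7 remove [jacwj,csa,fph] add [lmr,wewrs] -> 13 lines: xvgm gqr lsxul kmjak hqp gvcr mjzq pakq lmr wewrs vqzrj dle jvo
Hunk 2: at line 2 remove [lsxul,kmjak] add [jjfx,rxsh,usfrs] -> 14 lines: xvgm gqr jjfx rxsh usfrs hqp gvcr mjzq pakq lmr wewrs vqzrj dle jvo
Hunk 3: at line 8 remove [lmr,wewrs,vqzrj] add [qhco,zfrq,lvgbq] -> 14 lines: xvgm gqr jjfx rxsh usfrs hqp gvcr mjzq pakq qhco zfrq lvgbq dle jvo
Hunk 4: at line 7 remove [pakq,qhco] add [mxuu,yuj,bmas] -> 15 lines: xvgm gqr jjfx rxsh usfrs hqp gvcr mjzq mxuu yuj bmas zfrq lvgbq dle jvo
Final line 13: lvgbq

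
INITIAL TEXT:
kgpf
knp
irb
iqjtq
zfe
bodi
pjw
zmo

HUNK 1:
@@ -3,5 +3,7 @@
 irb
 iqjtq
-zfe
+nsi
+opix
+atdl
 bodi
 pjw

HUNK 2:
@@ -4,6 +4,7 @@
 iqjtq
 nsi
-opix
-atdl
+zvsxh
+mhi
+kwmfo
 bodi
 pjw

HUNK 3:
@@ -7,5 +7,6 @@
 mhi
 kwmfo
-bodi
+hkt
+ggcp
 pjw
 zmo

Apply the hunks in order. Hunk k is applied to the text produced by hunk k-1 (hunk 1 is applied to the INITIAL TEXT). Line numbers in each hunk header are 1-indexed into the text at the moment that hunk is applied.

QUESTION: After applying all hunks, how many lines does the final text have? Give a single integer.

Hunk 1: at line 3 remove [zfe] add [nsi,opix,atdl] -> 10 lines: kgpf knp irb iqjtq nsi opix atdl bodi pjw zmo
Hunk 2: at line 4 remove [opix,atdl] add [zvsxh,mhi,kwmfo] -> 11 lines: kgpf knp irb iqjtq nsi zvsxh mhi kwmfo bodi pjw zmo
Hunk 3: at line 7 remove [bodi] add [hkt,ggcp] -> 12 lines: kgpf knp irb iqjtq nsi zvsxh mhi kwmfo hkt ggcp pjw zmo
Final line count: 12

Answer: 12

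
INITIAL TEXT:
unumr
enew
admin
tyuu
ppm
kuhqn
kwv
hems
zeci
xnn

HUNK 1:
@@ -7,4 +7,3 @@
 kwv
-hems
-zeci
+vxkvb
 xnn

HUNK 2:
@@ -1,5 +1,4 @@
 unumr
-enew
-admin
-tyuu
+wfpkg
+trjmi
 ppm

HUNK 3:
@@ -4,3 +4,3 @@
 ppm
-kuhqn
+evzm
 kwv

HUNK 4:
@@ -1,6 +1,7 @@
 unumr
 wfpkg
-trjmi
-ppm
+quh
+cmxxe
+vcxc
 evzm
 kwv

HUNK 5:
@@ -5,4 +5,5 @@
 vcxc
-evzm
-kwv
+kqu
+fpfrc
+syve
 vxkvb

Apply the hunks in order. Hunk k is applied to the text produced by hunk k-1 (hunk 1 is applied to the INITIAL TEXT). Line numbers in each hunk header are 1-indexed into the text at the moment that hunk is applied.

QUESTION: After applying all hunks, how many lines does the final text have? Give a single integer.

Answer: 10

Derivation:
Hunk 1: at line 7 remove [hems,zeci] add [vxkvb] -> 9 lines: unumr enew admin tyuu ppm kuhqn kwv vxkvb xnn
Hunk 2: at line 1 remove [enew,admin,tyuu] add [wfpkg,trjmi] -> 8 lines: unumr wfpkg trjmi ppm kuhqn kwv vxkvb xnn
Hunk 3: at line 4 remove [kuhqn] add [evzm] -> 8 lines: unumr wfpkg trjmi ppm evzm kwv vxkvb xnn
Hunk 4: at line 1 remove [trjmi,ppm] add [quh,cmxxe,vcxc] -> 9 lines: unumr wfpkg quh cmxxe vcxc evzm kwv vxkvb xnn
Hunk 5: at line 5 remove [evzm,kwv] add [kqu,fpfrc,syve] -> 10 lines: unumr wfpkg quh cmxxe vcxc kqu fpfrc syve vxkvb xnn
Final line count: 10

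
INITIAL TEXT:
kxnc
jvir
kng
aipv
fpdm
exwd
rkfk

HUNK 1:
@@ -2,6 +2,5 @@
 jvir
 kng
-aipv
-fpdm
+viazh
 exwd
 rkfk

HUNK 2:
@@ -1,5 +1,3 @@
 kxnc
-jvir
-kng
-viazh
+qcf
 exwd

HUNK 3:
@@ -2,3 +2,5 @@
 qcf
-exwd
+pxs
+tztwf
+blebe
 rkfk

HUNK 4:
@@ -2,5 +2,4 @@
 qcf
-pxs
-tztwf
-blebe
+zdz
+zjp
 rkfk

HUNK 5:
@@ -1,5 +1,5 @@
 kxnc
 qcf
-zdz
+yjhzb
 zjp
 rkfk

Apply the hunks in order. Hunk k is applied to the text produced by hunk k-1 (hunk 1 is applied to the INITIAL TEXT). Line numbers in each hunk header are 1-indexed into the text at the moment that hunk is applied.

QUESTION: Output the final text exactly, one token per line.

Hunk 1: at line 2 remove [aipv,fpdm] add [viazh] -> 6 lines: kxnc jvir kng viazh exwd rkfk
Hunk 2: at line 1 remove [jvir,kng,viazh] add [qcf] -> 4 lines: kxnc qcf exwd rkfk
Hunk 3: at line 2 remove [exwd] add [pxs,tztwf,blebe] -> 6 lines: kxnc qcf pxs tztwf blebe rkfk
Hunk 4: at line 2 remove [pxs,tztwf,blebe] add [zdz,zjp] -> 5 lines: kxnc qcf zdz zjp rkfk
Hunk 5: at line 1 remove [zdz] add [yjhzb] -> 5 lines: kxnc qcf yjhzb zjp rkfk

Answer: kxnc
qcf
yjhzb
zjp
rkfk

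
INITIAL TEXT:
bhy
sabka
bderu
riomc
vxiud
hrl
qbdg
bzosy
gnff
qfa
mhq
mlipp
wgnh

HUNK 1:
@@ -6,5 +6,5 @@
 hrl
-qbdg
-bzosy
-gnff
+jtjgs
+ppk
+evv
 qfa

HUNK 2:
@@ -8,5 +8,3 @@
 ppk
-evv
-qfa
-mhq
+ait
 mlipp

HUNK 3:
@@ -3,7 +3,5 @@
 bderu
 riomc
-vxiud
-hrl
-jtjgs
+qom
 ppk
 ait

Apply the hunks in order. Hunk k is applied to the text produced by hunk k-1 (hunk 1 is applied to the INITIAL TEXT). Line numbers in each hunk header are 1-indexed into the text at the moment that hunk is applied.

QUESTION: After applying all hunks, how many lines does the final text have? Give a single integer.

Answer: 9

Derivation:
Hunk 1: at line 6 remove [qbdg,bzosy,gnff] add [jtjgs,ppk,evv] -> 13 lines: bhy sabka bderu riomc vxiud hrl jtjgs ppk evv qfa mhq mlipp wgnh
Hunk 2: at line 8 remove [evv,qfa,mhq] add [ait] -> 11 lines: bhy sabka bderu riomc vxiud hrl jtjgs ppk ait mlipp wgnh
Hunk 3: at line 3 remove [vxiud,hrl,jtjgs] add [qom] -> 9 lines: bhy sabka bderu riomc qom ppk ait mlipp wgnh
Final line count: 9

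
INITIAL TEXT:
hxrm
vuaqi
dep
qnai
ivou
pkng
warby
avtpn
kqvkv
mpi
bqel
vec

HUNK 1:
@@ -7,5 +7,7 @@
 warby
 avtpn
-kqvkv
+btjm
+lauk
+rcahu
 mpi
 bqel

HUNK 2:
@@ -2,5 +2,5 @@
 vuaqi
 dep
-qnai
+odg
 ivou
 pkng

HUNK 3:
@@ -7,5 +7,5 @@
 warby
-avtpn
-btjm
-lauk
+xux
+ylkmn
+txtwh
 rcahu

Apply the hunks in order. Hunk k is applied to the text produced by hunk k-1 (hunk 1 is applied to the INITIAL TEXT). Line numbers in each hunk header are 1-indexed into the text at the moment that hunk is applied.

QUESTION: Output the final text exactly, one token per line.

Answer: hxrm
vuaqi
dep
odg
ivou
pkng
warby
xux
ylkmn
txtwh
rcahu
mpi
bqel
vec

Derivation:
Hunk 1: at line 7 remove [kqvkv] add [btjm,lauk,rcahu] -> 14 lines: hxrm vuaqi dep qnai ivou pkng warby avtpn btjm lauk rcahu mpi bqel vec
Hunk 2: at line 2 remove [qnai] add [odg] -> 14 lines: hxrm vuaqi dep odg ivou pkng warby avtpn btjm lauk rcahu mpi bqel vec
Hunk 3: at line 7 remove [avtpn,btjm,lauk] add [xux,ylkmn,txtwh] -> 14 lines: hxrm vuaqi dep odg ivou pkng warby xux ylkmn txtwh rcahu mpi bqel vec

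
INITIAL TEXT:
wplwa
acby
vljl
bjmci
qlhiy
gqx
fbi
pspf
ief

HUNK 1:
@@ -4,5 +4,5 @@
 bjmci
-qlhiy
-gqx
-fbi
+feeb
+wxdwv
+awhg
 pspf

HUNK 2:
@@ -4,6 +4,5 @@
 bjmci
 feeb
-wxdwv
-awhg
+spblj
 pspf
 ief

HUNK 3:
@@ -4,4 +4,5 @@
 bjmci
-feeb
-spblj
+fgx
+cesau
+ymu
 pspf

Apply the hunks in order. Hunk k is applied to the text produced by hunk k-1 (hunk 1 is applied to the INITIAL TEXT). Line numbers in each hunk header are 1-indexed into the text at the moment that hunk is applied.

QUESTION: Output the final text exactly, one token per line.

Hunk 1: at line 4 remove [qlhiy,gqx,fbi] add [feeb,wxdwv,awhg] -> 9 lines: wplwa acby vljl bjmci feeb wxdwv awhg pspf ief
Hunk 2: at line 4 remove [wxdwv,awhg] add [spblj] -> 8 lines: wplwa acby vljl bjmci feeb spblj pspf ief
Hunk 3: at line 4 remove [feeb,spblj] add [fgx,cesau,ymu] -> 9 lines: wplwa acby vljl bjmci fgx cesau ymu pspf ief

Answer: wplwa
acby
vljl
bjmci
fgx
cesau
ymu
pspf
ief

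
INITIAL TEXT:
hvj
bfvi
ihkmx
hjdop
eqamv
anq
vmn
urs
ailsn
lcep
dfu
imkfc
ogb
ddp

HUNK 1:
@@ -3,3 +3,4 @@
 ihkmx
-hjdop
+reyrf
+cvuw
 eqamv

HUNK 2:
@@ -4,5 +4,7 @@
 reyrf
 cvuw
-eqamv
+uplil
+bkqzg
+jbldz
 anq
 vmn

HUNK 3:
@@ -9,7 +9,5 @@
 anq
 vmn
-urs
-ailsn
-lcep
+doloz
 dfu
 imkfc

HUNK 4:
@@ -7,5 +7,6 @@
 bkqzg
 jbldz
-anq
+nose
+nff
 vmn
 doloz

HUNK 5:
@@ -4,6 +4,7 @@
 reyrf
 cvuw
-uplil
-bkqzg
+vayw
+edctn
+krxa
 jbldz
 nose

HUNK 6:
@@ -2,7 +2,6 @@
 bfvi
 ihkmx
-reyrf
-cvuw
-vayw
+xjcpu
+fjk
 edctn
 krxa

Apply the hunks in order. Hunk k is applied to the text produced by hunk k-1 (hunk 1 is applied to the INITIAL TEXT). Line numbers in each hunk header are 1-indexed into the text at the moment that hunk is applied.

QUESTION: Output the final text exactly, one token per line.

Answer: hvj
bfvi
ihkmx
xjcpu
fjk
edctn
krxa
jbldz
nose
nff
vmn
doloz
dfu
imkfc
ogb
ddp

Derivation:
Hunk 1: at line 3 remove [hjdop] add [reyrf,cvuw] -> 15 lines: hvj bfvi ihkmx reyrf cvuw eqamv anq vmn urs ailsn lcep dfu imkfc ogb ddp
Hunk 2: at line 4 remove [eqamv] add [uplil,bkqzg,jbldz] -> 17 lines: hvj bfvi ihkmx reyrf cvuw uplil bkqzg jbldz anq vmn urs ailsn lcep dfu imkfc ogb ddp
Hunk 3: at line 9 remove [urs,ailsn,lcep] add [doloz] -> 15 lines: hvj bfvi ihkmx reyrf cvuw uplil bkqzg jbldz anq vmn doloz dfu imkfc ogb ddp
Hunk 4: at line 7 remove [anq] add [nose,nff] -> 16 lines: hvj bfvi ihkmx reyrf cvuw uplil bkqzg jbldz nose nff vmn doloz dfu imkfc ogb ddp
Hunk 5: at line 4 remove [uplil,bkqzg] add [vayw,edctn,krxa] -> 17 lines: hvj bfvi ihkmx reyrf cvuw vayw edctn krxa jbldz nose nff vmn doloz dfu imkfc ogb ddp
Hunk 6: at line 2 remove [reyrf,cvuw,vayw] add [xjcpu,fjk] -> 16 lines: hvj bfvi ihkmx xjcpu fjk edctn krxa jbldz nose nff vmn doloz dfu imkfc ogb ddp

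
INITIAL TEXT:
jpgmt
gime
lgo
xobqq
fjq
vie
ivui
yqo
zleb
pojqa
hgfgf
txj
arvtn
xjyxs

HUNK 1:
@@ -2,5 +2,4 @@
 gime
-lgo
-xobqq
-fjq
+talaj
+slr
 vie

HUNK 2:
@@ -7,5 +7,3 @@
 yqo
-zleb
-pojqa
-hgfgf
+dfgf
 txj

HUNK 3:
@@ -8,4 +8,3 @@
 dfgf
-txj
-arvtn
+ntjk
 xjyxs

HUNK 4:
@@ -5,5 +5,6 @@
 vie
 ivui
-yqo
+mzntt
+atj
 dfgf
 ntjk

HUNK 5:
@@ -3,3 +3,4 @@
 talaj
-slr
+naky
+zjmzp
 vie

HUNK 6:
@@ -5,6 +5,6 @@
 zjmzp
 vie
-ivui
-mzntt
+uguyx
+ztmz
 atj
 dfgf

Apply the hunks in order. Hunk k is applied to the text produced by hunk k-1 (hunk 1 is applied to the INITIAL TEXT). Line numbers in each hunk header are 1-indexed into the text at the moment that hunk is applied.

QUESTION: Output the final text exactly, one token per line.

Hunk 1: at line 2 remove [lgo,xobqq,fjq] add [talaj,slr] -> 13 lines: jpgmt gime talaj slr vie ivui yqo zleb pojqa hgfgf txj arvtn xjyxs
Hunk 2: at line 7 remove [zleb,pojqa,hgfgf] add [dfgf] -> 11 lines: jpgmt gime talaj slr vie ivui yqo dfgf txj arvtn xjyxs
Hunk 3: at line 8 remove [txj,arvtn] add [ntjk] -> 10 lines: jpgmt gime talaj slr vie ivui yqo dfgf ntjk xjyxs
Hunk 4: at line 5 remove [yqo] add [mzntt,atj] -> 11 lines: jpgmt gime talaj slr vie ivui mzntt atj dfgf ntjk xjyxs
Hunk 5: at line 3 remove [slr] add [naky,zjmzp] -> 12 lines: jpgmt gime talaj naky zjmzp vie ivui mzntt atj dfgf ntjk xjyxs
Hunk 6: at line 5 remove [ivui,mzntt] add [uguyx,ztmz] -> 12 lines: jpgmt gime talaj naky zjmzp vie uguyx ztmz atj dfgf ntjk xjyxs

Answer: jpgmt
gime
talaj
naky
zjmzp
vie
uguyx
ztmz
atj
dfgf
ntjk
xjyxs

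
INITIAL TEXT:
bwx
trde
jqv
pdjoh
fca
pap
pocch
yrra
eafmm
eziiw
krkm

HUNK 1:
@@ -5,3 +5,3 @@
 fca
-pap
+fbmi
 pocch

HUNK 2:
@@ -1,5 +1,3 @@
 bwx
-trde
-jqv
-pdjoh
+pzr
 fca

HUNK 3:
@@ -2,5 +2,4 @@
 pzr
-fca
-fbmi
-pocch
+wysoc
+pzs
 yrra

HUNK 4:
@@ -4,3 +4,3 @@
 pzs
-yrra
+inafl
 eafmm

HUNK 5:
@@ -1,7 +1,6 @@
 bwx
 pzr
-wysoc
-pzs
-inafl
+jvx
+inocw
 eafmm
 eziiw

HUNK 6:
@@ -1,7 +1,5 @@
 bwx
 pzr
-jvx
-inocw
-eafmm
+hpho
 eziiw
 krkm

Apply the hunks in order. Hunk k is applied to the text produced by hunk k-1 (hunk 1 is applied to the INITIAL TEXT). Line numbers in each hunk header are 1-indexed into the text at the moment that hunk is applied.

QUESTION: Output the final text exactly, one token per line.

Hunk 1: at line 5 remove [pap] add [fbmi] -> 11 lines: bwx trde jqv pdjoh fca fbmi pocch yrra eafmm eziiw krkm
Hunk 2: at line 1 remove [trde,jqv,pdjoh] add [pzr] -> 9 lines: bwx pzr fca fbmi pocch yrra eafmm eziiw krkm
Hunk 3: at line 2 remove [fca,fbmi,pocch] add [wysoc,pzs] -> 8 lines: bwx pzr wysoc pzs yrra eafmm eziiw krkm
Hunk 4: at line 4 remove [yrra] add [inafl] -> 8 lines: bwx pzr wysoc pzs inafl eafmm eziiw krkm
Hunk 5: at line 1 remove [wysoc,pzs,inafl] add [jvx,inocw] -> 7 lines: bwx pzr jvx inocw eafmm eziiw krkm
Hunk 6: at line 1 remove [jvx,inocw,eafmm] add [hpho] -> 5 lines: bwx pzr hpho eziiw krkm

Answer: bwx
pzr
hpho
eziiw
krkm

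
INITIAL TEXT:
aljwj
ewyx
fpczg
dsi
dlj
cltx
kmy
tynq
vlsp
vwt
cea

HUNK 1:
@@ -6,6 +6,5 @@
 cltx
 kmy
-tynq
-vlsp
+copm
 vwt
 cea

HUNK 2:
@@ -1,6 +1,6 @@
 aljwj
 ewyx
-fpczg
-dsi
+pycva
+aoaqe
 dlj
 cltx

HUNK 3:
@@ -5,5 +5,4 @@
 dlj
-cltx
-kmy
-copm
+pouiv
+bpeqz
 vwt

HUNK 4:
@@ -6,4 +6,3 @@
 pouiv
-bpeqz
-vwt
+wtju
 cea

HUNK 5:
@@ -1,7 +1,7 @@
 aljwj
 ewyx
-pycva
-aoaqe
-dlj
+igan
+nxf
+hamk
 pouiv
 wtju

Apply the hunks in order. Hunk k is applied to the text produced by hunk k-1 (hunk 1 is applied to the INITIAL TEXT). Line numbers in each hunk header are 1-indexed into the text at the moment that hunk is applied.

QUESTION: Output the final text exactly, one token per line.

Answer: aljwj
ewyx
igan
nxf
hamk
pouiv
wtju
cea

Derivation:
Hunk 1: at line 6 remove [tynq,vlsp] add [copm] -> 10 lines: aljwj ewyx fpczg dsi dlj cltx kmy copm vwt cea
Hunk 2: at line 1 remove [fpczg,dsi] add [pycva,aoaqe] -> 10 lines: aljwj ewyx pycva aoaqe dlj cltx kmy copm vwt cea
Hunk 3: at line 5 remove [cltx,kmy,copm] add [pouiv,bpeqz] -> 9 lines: aljwj ewyx pycva aoaqe dlj pouiv bpeqz vwt cea
Hunk 4: at line 6 remove [bpeqz,vwt] add [wtju] -> 8 lines: aljwj ewyx pycva aoaqe dlj pouiv wtju cea
Hunk 5: at line 1 remove [pycva,aoaqe,dlj] add [igan,nxf,hamk] -> 8 lines: aljwj ewyx igan nxf hamk pouiv wtju cea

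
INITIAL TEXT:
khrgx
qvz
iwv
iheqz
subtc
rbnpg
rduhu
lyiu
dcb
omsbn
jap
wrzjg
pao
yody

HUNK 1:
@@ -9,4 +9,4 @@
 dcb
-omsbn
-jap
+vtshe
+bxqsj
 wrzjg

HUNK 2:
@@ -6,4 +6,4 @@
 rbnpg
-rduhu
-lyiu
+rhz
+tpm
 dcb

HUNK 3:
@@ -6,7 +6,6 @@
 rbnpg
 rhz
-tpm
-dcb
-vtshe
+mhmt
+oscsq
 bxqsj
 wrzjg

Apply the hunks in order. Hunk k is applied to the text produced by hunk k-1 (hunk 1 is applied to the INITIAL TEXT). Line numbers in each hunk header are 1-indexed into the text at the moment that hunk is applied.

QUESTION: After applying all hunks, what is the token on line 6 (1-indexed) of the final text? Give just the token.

Hunk 1: at line 9 remove [omsbn,jap] add [vtshe,bxqsj] -> 14 lines: khrgx qvz iwv iheqz subtc rbnpg rduhu lyiu dcb vtshe bxqsj wrzjg pao yody
Hunk 2: at line 6 remove [rduhu,lyiu] add [rhz,tpm] -> 14 lines: khrgx qvz iwv iheqz subtc rbnpg rhz tpm dcb vtshe bxqsj wrzjg pao yody
Hunk 3: at line 6 remove [tpm,dcb,vtshe] add [mhmt,oscsq] -> 13 lines: khrgx qvz iwv iheqz subtc rbnpg rhz mhmt oscsq bxqsj wrzjg pao yody
Final line 6: rbnpg

Answer: rbnpg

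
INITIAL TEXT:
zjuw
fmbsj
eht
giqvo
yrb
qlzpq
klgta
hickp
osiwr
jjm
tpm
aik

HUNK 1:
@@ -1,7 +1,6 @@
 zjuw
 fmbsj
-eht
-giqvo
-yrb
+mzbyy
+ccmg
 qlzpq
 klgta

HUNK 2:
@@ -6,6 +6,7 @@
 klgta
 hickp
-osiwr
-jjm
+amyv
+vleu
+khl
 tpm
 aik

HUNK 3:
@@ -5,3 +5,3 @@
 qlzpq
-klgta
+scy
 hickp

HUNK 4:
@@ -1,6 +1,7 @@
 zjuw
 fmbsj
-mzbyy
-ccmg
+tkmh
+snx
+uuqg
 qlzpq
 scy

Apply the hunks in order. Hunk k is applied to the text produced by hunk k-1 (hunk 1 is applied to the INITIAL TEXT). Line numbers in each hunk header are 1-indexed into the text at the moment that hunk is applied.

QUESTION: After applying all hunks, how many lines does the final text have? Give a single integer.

Answer: 13

Derivation:
Hunk 1: at line 1 remove [eht,giqvo,yrb] add [mzbyy,ccmg] -> 11 lines: zjuw fmbsj mzbyy ccmg qlzpq klgta hickp osiwr jjm tpm aik
Hunk 2: at line 6 remove [osiwr,jjm] add [amyv,vleu,khl] -> 12 lines: zjuw fmbsj mzbyy ccmg qlzpq klgta hickp amyv vleu khl tpm aik
Hunk 3: at line 5 remove [klgta] add [scy] -> 12 lines: zjuw fmbsj mzbyy ccmg qlzpq scy hickp amyv vleu khl tpm aik
Hunk 4: at line 1 remove [mzbyy,ccmg] add [tkmh,snx,uuqg] -> 13 lines: zjuw fmbsj tkmh snx uuqg qlzpq scy hickp amyv vleu khl tpm aik
Final line count: 13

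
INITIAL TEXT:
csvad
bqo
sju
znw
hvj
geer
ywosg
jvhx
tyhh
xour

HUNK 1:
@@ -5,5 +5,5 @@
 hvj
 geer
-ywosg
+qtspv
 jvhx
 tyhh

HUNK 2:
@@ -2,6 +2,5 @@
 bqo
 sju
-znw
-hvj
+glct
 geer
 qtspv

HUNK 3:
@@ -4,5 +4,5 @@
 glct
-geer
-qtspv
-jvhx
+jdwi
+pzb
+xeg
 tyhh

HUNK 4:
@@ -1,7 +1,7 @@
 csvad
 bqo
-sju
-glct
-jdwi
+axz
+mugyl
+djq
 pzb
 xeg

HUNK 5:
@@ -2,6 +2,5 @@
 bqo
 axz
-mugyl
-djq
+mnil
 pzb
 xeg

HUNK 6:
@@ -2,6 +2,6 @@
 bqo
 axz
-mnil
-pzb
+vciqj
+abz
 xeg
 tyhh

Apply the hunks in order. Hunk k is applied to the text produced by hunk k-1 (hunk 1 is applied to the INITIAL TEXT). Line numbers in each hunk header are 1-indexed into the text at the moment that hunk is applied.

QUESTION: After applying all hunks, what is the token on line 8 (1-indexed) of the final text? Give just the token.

Hunk 1: at line 5 remove [ywosg] add [qtspv] -> 10 lines: csvad bqo sju znw hvj geer qtspv jvhx tyhh xour
Hunk 2: at line 2 remove [znw,hvj] add [glct] -> 9 lines: csvad bqo sju glct geer qtspv jvhx tyhh xour
Hunk 3: at line 4 remove [geer,qtspv,jvhx] add [jdwi,pzb,xeg] -> 9 lines: csvad bqo sju glct jdwi pzb xeg tyhh xour
Hunk 4: at line 1 remove [sju,glct,jdwi] add [axz,mugyl,djq] -> 9 lines: csvad bqo axz mugyl djq pzb xeg tyhh xour
Hunk 5: at line 2 remove [mugyl,djq] add [mnil] -> 8 lines: csvad bqo axz mnil pzb xeg tyhh xour
Hunk 6: at line 2 remove [mnil,pzb] add [vciqj,abz] -> 8 lines: csvad bqo axz vciqj abz xeg tyhh xour
Final line 8: xour

Answer: xour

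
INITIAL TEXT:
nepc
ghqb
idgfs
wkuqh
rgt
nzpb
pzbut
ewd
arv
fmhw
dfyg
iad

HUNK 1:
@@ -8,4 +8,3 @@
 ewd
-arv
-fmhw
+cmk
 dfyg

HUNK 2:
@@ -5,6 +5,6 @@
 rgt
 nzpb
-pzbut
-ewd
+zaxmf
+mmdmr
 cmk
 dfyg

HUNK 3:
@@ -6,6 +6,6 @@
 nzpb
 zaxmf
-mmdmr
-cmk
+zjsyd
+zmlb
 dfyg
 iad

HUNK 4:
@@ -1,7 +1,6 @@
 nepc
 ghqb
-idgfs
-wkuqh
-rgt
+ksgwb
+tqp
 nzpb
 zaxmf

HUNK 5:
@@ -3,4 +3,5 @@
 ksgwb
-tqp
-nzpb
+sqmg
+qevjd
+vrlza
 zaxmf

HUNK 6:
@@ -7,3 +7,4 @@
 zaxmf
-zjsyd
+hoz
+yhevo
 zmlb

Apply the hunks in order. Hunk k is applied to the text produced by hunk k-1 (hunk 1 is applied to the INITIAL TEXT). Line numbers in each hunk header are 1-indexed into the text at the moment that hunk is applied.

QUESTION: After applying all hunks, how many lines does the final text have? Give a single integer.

Hunk 1: at line 8 remove [arv,fmhw] add [cmk] -> 11 lines: nepc ghqb idgfs wkuqh rgt nzpb pzbut ewd cmk dfyg iad
Hunk 2: at line 5 remove [pzbut,ewd] add [zaxmf,mmdmr] -> 11 lines: nepc ghqb idgfs wkuqh rgt nzpb zaxmf mmdmr cmk dfyg iad
Hunk 3: at line 6 remove [mmdmr,cmk] add [zjsyd,zmlb] -> 11 lines: nepc ghqb idgfs wkuqh rgt nzpb zaxmf zjsyd zmlb dfyg iad
Hunk 4: at line 1 remove [idgfs,wkuqh,rgt] add [ksgwb,tqp] -> 10 lines: nepc ghqb ksgwb tqp nzpb zaxmf zjsyd zmlb dfyg iad
Hunk 5: at line 3 remove [tqp,nzpb] add [sqmg,qevjd,vrlza] -> 11 lines: nepc ghqb ksgwb sqmg qevjd vrlza zaxmf zjsyd zmlb dfyg iad
Hunk 6: at line 7 remove [zjsyd] add [hoz,yhevo] -> 12 lines: nepc ghqb ksgwb sqmg qevjd vrlza zaxmf hoz yhevo zmlb dfyg iad
Final line count: 12

Answer: 12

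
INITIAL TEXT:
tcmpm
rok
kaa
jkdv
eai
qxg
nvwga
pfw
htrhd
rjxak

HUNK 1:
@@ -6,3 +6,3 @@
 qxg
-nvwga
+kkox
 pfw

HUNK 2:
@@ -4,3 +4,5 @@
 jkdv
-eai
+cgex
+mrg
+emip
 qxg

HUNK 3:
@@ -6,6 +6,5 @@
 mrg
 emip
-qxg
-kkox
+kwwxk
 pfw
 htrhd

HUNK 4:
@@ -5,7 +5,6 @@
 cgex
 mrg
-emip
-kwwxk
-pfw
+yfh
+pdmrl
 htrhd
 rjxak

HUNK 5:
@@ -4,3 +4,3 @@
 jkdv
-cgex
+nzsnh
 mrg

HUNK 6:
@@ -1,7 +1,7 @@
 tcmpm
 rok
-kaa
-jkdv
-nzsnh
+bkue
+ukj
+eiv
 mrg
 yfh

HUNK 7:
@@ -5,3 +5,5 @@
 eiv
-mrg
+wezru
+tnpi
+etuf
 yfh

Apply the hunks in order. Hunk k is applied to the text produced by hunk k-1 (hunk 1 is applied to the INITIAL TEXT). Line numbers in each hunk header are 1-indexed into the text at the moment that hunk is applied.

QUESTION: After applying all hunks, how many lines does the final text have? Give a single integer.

Hunk 1: at line 6 remove [nvwga] add [kkox] -> 10 lines: tcmpm rok kaa jkdv eai qxg kkox pfw htrhd rjxak
Hunk 2: at line 4 remove [eai] add [cgex,mrg,emip] -> 12 lines: tcmpm rok kaa jkdv cgex mrg emip qxg kkox pfw htrhd rjxak
Hunk 3: at line 6 remove [qxg,kkox] add [kwwxk] -> 11 lines: tcmpm rok kaa jkdv cgex mrg emip kwwxk pfw htrhd rjxak
Hunk 4: at line 5 remove [emip,kwwxk,pfw] add [yfh,pdmrl] -> 10 lines: tcmpm rok kaa jkdv cgex mrg yfh pdmrl htrhd rjxak
Hunk 5: at line 4 remove [cgex] add [nzsnh] -> 10 lines: tcmpm rok kaa jkdv nzsnh mrg yfh pdmrl htrhd rjxak
Hunk 6: at line 1 remove [kaa,jkdv,nzsnh] add [bkue,ukj,eiv] -> 10 lines: tcmpm rok bkue ukj eiv mrg yfh pdmrl htrhd rjxak
Hunk 7: at line 5 remove [mrg] add [wezru,tnpi,etuf] -> 12 lines: tcmpm rok bkue ukj eiv wezru tnpi etuf yfh pdmrl htrhd rjxak
Final line count: 12

Answer: 12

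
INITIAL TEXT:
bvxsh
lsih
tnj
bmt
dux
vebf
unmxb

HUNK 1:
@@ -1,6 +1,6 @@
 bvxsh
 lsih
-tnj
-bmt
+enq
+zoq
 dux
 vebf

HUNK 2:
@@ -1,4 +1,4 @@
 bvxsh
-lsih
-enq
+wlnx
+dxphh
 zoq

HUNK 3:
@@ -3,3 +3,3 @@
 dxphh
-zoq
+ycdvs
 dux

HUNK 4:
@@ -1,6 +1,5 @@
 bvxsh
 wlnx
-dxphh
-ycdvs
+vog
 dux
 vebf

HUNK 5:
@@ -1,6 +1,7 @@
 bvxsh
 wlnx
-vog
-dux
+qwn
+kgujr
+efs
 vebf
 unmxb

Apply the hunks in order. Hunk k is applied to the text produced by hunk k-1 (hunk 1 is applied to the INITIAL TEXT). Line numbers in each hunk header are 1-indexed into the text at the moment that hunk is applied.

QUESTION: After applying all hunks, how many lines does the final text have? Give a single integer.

Hunk 1: at line 1 remove [tnj,bmt] add [enq,zoq] -> 7 lines: bvxsh lsih enq zoq dux vebf unmxb
Hunk 2: at line 1 remove [lsih,enq] add [wlnx,dxphh] -> 7 lines: bvxsh wlnx dxphh zoq dux vebf unmxb
Hunk 3: at line 3 remove [zoq] add [ycdvs] -> 7 lines: bvxsh wlnx dxphh ycdvs dux vebf unmxb
Hunk 4: at line 1 remove [dxphh,ycdvs] add [vog] -> 6 lines: bvxsh wlnx vog dux vebf unmxb
Hunk 5: at line 1 remove [vog,dux] add [qwn,kgujr,efs] -> 7 lines: bvxsh wlnx qwn kgujr efs vebf unmxb
Final line count: 7

Answer: 7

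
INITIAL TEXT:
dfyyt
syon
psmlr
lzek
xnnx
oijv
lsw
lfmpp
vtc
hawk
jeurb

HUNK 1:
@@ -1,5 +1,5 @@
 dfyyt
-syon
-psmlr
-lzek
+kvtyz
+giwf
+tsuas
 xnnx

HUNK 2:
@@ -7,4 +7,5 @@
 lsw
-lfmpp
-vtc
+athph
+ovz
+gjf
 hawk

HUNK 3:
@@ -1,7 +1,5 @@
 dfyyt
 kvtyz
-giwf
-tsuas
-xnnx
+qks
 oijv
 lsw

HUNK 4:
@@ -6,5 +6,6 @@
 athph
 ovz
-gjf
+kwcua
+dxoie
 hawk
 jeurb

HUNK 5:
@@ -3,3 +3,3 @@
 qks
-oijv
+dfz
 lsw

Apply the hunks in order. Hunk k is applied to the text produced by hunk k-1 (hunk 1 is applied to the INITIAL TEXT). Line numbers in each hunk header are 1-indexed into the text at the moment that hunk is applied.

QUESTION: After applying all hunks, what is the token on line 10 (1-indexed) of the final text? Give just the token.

Hunk 1: at line 1 remove [syon,psmlr,lzek] add [kvtyz,giwf,tsuas] -> 11 lines: dfyyt kvtyz giwf tsuas xnnx oijv lsw lfmpp vtc hawk jeurb
Hunk 2: at line 7 remove [lfmpp,vtc] add [athph,ovz,gjf] -> 12 lines: dfyyt kvtyz giwf tsuas xnnx oijv lsw athph ovz gjf hawk jeurb
Hunk 3: at line 1 remove [giwf,tsuas,xnnx] add [qks] -> 10 lines: dfyyt kvtyz qks oijv lsw athph ovz gjf hawk jeurb
Hunk 4: at line 6 remove [gjf] add [kwcua,dxoie] -> 11 lines: dfyyt kvtyz qks oijv lsw athph ovz kwcua dxoie hawk jeurb
Hunk 5: at line 3 remove [oijv] add [dfz] -> 11 lines: dfyyt kvtyz qks dfz lsw athph ovz kwcua dxoie hawk jeurb
Final line 10: hawk

Answer: hawk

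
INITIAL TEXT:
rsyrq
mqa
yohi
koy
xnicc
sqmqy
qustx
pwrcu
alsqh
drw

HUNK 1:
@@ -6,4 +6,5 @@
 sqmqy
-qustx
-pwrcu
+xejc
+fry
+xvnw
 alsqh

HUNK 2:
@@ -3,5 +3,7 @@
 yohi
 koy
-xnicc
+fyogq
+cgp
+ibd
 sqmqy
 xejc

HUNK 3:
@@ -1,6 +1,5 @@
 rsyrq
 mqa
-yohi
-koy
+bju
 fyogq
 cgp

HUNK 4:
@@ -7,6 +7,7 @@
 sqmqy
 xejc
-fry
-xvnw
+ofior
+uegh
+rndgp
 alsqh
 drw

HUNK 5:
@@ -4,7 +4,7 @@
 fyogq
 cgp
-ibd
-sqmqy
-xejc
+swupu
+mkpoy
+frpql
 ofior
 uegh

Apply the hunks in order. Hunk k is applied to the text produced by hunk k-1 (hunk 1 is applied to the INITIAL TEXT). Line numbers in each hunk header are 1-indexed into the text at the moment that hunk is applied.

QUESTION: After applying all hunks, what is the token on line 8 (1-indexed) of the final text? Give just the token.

Answer: frpql

Derivation:
Hunk 1: at line 6 remove [qustx,pwrcu] add [xejc,fry,xvnw] -> 11 lines: rsyrq mqa yohi koy xnicc sqmqy xejc fry xvnw alsqh drw
Hunk 2: at line 3 remove [xnicc] add [fyogq,cgp,ibd] -> 13 lines: rsyrq mqa yohi koy fyogq cgp ibd sqmqy xejc fry xvnw alsqh drw
Hunk 3: at line 1 remove [yohi,koy] add [bju] -> 12 lines: rsyrq mqa bju fyogq cgp ibd sqmqy xejc fry xvnw alsqh drw
Hunk 4: at line 7 remove [fry,xvnw] add [ofior,uegh,rndgp] -> 13 lines: rsyrq mqa bju fyogq cgp ibd sqmqy xejc ofior uegh rndgp alsqh drw
Hunk 5: at line 4 remove [ibd,sqmqy,xejc] add [swupu,mkpoy,frpql] -> 13 lines: rsyrq mqa bju fyogq cgp swupu mkpoy frpql ofior uegh rndgp alsqh drw
Final line 8: frpql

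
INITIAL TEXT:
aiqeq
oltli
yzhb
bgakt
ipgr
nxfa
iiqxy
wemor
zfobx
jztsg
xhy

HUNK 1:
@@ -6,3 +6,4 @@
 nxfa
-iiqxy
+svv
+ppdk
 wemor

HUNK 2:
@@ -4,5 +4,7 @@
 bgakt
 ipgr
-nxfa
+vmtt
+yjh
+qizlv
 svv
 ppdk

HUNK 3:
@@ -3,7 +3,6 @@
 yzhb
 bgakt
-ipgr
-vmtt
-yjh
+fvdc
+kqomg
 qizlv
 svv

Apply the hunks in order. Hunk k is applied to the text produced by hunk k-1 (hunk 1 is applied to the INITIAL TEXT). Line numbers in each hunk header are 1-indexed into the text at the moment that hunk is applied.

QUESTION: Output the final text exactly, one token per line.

Hunk 1: at line 6 remove [iiqxy] add [svv,ppdk] -> 12 lines: aiqeq oltli yzhb bgakt ipgr nxfa svv ppdk wemor zfobx jztsg xhy
Hunk 2: at line 4 remove [nxfa] add [vmtt,yjh,qizlv] -> 14 lines: aiqeq oltli yzhb bgakt ipgr vmtt yjh qizlv svv ppdk wemor zfobx jztsg xhy
Hunk 3: at line 3 remove [ipgr,vmtt,yjh] add [fvdc,kqomg] -> 13 lines: aiqeq oltli yzhb bgakt fvdc kqomg qizlv svv ppdk wemor zfobx jztsg xhy

Answer: aiqeq
oltli
yzhb
bgakt
fvdc
kqomg
qizlv
svv
ppdk
wemor
zfobx
jztsg
xhy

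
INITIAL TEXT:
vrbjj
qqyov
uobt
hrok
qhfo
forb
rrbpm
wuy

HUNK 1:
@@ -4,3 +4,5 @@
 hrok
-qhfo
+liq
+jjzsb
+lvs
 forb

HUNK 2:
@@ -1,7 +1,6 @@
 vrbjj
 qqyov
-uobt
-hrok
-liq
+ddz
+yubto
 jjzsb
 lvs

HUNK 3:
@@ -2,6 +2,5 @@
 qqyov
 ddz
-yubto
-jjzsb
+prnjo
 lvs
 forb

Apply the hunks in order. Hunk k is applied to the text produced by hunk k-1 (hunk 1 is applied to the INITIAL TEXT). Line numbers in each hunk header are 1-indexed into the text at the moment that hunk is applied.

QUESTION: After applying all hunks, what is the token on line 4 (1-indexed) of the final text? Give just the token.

Answer: prnjo

Derivation:
Hunk 1: at line 4 remove [qhfo] add [liq,jjzsb,lvs] -> 10 lines: vrbjj qqyov uobt hrok liq jjzsb lvs forb rrbpm wuy
Hunk 2: at line 1 remove [uobt,hrok,liq] add [ddz,yubto] -> 9 lines: vrbjj qqyov ddz yubto jjzsb lvs forb rrbpm wuy
Hunk 3: at line 2 remove [yubto,jjzsb] add [prnjo] -> 8 lines: vrbjj qqyov ddz prnjo lvs forb rrbpm wuy
Final line 4: prnjo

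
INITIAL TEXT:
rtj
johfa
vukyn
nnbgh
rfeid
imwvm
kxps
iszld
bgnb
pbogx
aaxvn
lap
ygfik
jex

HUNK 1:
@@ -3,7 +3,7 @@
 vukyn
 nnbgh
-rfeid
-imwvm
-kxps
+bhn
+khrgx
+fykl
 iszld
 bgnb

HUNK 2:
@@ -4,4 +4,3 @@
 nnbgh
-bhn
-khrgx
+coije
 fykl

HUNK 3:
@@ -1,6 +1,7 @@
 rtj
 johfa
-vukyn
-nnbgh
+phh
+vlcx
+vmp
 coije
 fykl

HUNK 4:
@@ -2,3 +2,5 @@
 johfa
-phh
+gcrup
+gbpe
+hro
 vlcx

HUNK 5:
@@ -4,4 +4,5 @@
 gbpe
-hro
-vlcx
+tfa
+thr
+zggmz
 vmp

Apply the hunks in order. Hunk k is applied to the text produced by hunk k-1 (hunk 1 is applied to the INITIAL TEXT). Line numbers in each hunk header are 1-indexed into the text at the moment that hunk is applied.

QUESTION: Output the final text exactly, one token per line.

Hunk 1: at line 3 remove [rfeid,imwvm,kxps] add [bhn,khrgx,fykl] -> 14 lines: rtj johfa vukyn nnbgh bhn khrgx fykl iszld bgnb pbogx aaxvn lap ygfik jex
Hunk 2: at line 4 remove [bhn,khrgx] add [coije] -> 13 lines: rtj johfa vukyn nnbgh coije fykl iszld bgnb pbogx aaxvn lap ygfik jex
Hunk 3: at line 1 remove [vukyn,nnbgh] add [phh,vlcx,vmp] -> 14 lines: rtj johfa phh vlcx vmp coije fykl iszld bgnb pbogx aaxvn lap ygfik jex
Hunk 4: at line 2 remove [phh] add [gcrup,gbpe,hro] -> 16 lines: rtj johfa gcrup gbpe hro vlcx vmp coije fykl iszld bgnb pbogx aaxvn lap ygfik jex
Hunk 5: at line 4 remove [hro,vlcx] add [tfa,thr,zggmz] -> 17 lines: rtj johfa gcrup gbpe tfa thr zggmz vmp coije fykl iszld bgnb pbogx aaxvn lap ygfik jex

Answer: rtj
johfa
gcrup
gbpe
tfa
thr
zggmz
vmp
coije
fykl
iszld
bgnb
pbogx
aaxvn
lap
ygfik
jex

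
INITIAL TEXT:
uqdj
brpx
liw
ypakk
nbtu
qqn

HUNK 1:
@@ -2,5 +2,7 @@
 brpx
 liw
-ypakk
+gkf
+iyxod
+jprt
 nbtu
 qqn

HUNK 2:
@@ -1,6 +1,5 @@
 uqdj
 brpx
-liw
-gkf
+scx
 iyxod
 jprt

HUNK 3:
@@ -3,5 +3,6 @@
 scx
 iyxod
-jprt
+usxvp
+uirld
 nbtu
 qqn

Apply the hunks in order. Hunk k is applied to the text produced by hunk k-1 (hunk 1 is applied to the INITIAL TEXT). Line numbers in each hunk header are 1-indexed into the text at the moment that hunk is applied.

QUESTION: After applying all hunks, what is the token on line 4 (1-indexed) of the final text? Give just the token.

Answer: iyxod

Derivation:
Hunk 1: at line 2 remove [ypakk] add [gkf,iyxod,jprt] -> 8 lines: uqdj brpx liw gkf iyxod jprt nbtu qqn
Hunk 2: at line 1 remove [liw,gkf] add [scx] -> 7 lines: uqdj brpx scx iyxod jprt nbtu qqn
Hunk 3: at line 3 remove [jprt] add [usxvp,uirld] -> 8 lines: uqdj brpx scx iyxod usxvp uirld nbtu qqn
Final line 4: iyxod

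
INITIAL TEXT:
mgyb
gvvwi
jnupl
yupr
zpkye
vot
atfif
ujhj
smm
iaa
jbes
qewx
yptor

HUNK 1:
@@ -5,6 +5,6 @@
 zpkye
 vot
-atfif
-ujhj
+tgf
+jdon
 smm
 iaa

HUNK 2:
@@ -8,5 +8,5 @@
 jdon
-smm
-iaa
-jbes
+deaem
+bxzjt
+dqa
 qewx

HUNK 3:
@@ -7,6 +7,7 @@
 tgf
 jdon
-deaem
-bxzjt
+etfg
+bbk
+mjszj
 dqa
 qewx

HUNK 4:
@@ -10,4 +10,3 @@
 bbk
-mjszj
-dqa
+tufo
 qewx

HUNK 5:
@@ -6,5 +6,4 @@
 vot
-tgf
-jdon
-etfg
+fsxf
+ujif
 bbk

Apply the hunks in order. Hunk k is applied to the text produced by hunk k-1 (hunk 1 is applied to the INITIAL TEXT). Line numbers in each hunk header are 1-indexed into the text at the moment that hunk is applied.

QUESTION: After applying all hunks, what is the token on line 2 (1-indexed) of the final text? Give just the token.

Hunk 1: at line 5 remove [atfif,ujhj] add [tgf,jdon] -> 13 lines: mgyb gvvwi jnupl yupr zpkye vot tgf jdon smm iaa jbes qewx yptor
Hunk 2: at line 8 remove [smm,iaa,jbes] add [deaem,bxzjt,dqa] -> 13 lines: mgyb gvvwi jnupl yupr zpkye vot tgf jdon deaem bxzjt dqa qewx yptor
Hunk 3: at line 7 remove [deaem,bxzjt] add [etfg,bbk,mjszj] -> 14 lines: mgyb gvvwi jnupl yupr zpkye vot tgf jdon etfg bbk mjszj dqa qewx yptor
Hunk 4: at line 10 remove [mjszj,dqa] add [tufo] -> 13 lines: mgyb gvvwi jnupl yupr zpkye vot tgf jdon etfg bbk tufo qewx yptor
Hunk 5: at line 6 remove [tgf,jdon,etfg] add [fsxf,ujif] -> 12 lines: mgyb gvvwi jnupl yupr zpkye vot fsxf ujif bbk tufo qewx yptor
Final line 2: gvvwi

Answer: gvvwi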